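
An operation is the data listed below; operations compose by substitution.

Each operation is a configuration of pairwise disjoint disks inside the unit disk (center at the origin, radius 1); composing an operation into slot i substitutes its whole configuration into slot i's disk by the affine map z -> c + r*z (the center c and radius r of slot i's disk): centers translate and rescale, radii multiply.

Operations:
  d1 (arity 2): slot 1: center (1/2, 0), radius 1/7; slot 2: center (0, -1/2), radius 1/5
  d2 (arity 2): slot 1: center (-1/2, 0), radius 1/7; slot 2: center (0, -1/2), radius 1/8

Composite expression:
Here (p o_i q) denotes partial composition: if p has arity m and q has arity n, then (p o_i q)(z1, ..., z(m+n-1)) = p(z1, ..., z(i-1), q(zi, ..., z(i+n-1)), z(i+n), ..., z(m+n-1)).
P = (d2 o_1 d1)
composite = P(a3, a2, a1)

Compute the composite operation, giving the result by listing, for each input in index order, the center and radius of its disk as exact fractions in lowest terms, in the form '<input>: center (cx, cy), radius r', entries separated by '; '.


a1: center (0, -1/2), radius 1/8; a2: center (-1/2, -1/14), radius 1/35; a3: center (-3/7, 0), radius 1/49

Affine substitution under d2: radii multiply and a-centers shift.
input a3: applying the 2 nested substitutions gives center (-3/7, 0), radius 1/49
input a2: applying the 2 nested substitutions gives center (-1/2, -1/14), radius 1/35
input a1: applying the 1 nested substitution gives center (0, -1/2), radius 1/8


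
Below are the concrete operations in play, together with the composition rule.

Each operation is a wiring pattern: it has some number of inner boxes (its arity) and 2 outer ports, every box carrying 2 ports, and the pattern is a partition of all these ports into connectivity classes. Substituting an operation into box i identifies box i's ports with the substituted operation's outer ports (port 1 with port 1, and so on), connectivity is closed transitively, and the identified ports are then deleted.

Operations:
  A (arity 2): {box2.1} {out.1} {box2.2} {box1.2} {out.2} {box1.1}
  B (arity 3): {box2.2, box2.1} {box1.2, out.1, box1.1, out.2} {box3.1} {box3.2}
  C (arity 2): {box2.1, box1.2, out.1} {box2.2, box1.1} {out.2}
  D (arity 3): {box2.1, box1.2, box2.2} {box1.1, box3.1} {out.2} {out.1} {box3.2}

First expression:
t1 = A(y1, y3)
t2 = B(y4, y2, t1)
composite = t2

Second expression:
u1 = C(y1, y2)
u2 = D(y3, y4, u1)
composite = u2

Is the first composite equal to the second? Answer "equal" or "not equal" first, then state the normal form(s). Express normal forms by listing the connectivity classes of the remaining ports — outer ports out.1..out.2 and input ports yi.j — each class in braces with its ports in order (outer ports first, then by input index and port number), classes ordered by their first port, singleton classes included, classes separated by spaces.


not equal — first {out.1, out.2, y4.1, y4.2} {y1.1} {y1.2} {y2.1, y2.2} {y3.1} {y3.2}, second {out.1} {out.2} {y1.1, y2.2} {y1.2, y2.1, y3.1} {y3.2, y4.1, y4.2}

Reducing the first expression gives {out.1, out.2, y4.1, y4.2} {y1.1} {y1.2} {y2.1, y2.2} {y3.1} {y3.2}
Reducing the second expression gives {out.1} {out.2} {y1.1, y2.2} {y1.2, y2.1, y3.1} {y3.2, y4.1, y4.2}
Distinct normal forms: not equal.


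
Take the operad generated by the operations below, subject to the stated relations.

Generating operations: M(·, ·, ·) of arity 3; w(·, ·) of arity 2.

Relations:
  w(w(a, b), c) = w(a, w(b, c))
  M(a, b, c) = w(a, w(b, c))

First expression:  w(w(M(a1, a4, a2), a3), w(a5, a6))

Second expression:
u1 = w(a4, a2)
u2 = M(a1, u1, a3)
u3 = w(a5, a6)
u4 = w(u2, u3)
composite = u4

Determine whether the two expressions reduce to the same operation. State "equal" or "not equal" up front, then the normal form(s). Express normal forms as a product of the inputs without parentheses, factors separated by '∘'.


equal: each reduces to a1 ∘ a4 ∘ a2 ∘ a3 ∘ a5 ∘ a6

In normal form, the first expression is a1 ∘ a4 ∘ a2 ∘ a3 ∘ a5 ∘ a6
In normal form, the second expression is a1 ∘ a4 ∘ a2 ∘ a3 ∘ a5 ∘ a6
Both agree, so they are equal.


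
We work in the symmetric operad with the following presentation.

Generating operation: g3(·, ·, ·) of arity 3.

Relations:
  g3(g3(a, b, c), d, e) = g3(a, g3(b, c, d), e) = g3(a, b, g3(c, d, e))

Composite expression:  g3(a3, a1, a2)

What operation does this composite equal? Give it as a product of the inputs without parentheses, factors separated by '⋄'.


a3 ⋄ a1 ⋄ a2

The g3-tree's shape is irrelevant; the a-reading-order decides.
g3(a3, a1, a2) collapses to a3 ⋄ a1 ⋄ a2


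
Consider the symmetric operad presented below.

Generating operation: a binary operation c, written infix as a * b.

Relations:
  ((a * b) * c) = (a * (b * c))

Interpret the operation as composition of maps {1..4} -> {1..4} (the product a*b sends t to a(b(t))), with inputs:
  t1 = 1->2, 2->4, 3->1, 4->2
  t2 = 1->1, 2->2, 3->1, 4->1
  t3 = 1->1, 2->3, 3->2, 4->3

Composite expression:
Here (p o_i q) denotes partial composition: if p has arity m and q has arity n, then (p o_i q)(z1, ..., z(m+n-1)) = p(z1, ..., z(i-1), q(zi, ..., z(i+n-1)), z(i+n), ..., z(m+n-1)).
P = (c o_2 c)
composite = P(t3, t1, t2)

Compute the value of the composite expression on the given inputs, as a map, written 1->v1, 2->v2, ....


1->3, 2->3, 3->3, 4->3

(t1 * t2) = 1->2, 2->4, 3->2, 4->2
(t3 * (t1 * t2)) = 1->3, 2->3, 3->3, 4->3


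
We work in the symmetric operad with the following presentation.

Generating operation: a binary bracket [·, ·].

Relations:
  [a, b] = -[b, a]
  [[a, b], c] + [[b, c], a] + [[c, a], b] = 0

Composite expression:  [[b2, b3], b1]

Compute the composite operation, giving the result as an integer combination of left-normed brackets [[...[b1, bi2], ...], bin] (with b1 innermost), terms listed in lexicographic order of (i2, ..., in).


-[[b1, b2], b3] + [[b1, b3], b2]


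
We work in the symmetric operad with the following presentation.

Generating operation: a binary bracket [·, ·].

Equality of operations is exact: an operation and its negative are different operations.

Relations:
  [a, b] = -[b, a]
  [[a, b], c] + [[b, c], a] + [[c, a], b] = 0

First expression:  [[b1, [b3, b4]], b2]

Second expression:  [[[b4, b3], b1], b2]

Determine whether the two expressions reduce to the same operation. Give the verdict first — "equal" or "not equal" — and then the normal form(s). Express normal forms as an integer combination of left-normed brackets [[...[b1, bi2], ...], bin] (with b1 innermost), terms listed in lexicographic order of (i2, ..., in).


equal; both compose to [[[b1, b3], b4], b2] - [[[b1, b4], b3], b2]

The first expression, normalized: [[[b1, b3], b4], b2] - [[[b1, b4], b3], b2]
The second expression, normalized: [[[b1, b3], b4], b2] - [[[b1, b4], b3], b2]
One common form — equal.


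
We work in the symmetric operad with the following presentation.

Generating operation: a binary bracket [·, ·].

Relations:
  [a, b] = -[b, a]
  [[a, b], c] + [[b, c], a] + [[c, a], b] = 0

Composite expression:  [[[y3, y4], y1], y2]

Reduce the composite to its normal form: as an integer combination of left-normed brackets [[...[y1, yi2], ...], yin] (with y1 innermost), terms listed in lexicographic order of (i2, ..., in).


Antisymmetry and Jacobi reduce to y1-anchored left-normed brackets.
Composite bracket: [[[y3, y4], y1], y2]
Under [a, b] = ab - ba we get 8 signed associative words (2^3 = 8).
Coefficients come from the y1-initial words:
  y1y3y4y2 (sign -1) contributes -[[[y1, y3], y4], y2]
  y1y4y3y2 (sign +1) contributes +[[[y1, y4], y3], y2]

-[[[y1, y3], y4], y2] + [[[y1, y4], y3], y2]


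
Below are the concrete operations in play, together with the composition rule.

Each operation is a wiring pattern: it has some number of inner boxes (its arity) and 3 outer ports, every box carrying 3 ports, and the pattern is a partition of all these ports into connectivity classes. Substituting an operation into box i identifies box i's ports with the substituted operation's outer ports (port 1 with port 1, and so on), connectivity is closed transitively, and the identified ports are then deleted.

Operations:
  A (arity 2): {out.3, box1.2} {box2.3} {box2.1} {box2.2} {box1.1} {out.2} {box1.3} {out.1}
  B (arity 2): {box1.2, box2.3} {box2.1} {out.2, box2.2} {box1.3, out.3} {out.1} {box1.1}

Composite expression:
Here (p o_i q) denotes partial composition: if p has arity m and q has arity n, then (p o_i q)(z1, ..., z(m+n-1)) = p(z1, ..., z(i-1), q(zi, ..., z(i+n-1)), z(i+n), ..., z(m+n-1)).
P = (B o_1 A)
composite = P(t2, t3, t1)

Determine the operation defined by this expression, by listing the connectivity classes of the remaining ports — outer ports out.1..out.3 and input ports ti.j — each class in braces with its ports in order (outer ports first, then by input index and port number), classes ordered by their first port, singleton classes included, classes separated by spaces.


Treat the ports identified at B as solder joints: merge, then drop.
composing A on (t2, t3), with out.j its own outer ports: {out.1} {out.2} {out.3, t2.2} {t2.1} {t2.3} {t3.1} {t3.2} {t3.3}
composing B on (t2, t3, t1), with out.j its own outer ports: {out.1} {out.2, t1.2} {out.3, t2.2} {t1.1} {t1.3} {t2.1} {t2.3} {t3.1} {t3.2} {t3.3}

{out.1} {out.2, t1.2} {out.3, t2.2} {t1.1} {t1.3} {t2.1} {t2.3} {t3.1} {t3.2} {t3.3}


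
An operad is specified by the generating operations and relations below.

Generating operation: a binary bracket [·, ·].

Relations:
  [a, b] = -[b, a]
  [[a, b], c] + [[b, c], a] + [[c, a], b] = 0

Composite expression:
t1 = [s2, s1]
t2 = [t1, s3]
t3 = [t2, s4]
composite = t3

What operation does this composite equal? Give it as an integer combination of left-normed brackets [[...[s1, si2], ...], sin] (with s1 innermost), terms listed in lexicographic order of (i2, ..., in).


-[[[s1, s2], s3], s4]

Skip Jacobi rewriting: expand, keep s1-initial words, read off terms.
Composite bracket: [[[s2, s1], s3], s4]
The bracket unfolds into 8 signed words via [a, b] = ab - ba (2^3 = 8).
Words beginning with s1 determine it all:
  s1s2s3s4 appears with sign -1, giving the term -[[[s1, s2], s3], s4]


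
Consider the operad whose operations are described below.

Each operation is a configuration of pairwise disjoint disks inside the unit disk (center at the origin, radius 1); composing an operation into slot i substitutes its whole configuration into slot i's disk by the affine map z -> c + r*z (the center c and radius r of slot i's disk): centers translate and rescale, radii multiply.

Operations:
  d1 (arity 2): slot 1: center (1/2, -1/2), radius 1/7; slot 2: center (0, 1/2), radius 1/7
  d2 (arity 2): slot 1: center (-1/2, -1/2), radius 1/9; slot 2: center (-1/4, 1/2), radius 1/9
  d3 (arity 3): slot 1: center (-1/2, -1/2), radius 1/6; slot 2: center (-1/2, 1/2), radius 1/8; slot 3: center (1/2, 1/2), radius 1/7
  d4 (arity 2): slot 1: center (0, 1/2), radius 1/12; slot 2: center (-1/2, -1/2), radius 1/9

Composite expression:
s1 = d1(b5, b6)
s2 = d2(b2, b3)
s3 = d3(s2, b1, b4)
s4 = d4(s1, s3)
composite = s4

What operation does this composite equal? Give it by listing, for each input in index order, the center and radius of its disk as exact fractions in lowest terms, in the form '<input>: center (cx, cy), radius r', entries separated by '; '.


b1: center (-5/9, -4/9), radius 1/72; b2: center (-61/108, -61/108), radius 1/486; b3: center (-121/216, -59/108), radius 1/486; b4: center (-4/9, -4/9), radius 1/63; b5: center (1/24, 11/24), radius 1/84; b6: center (0, 13/24), radius 1/84

Nesting under d4 composes maps z -> c + r*z down each b-path.
input b5: applying the 2 nested substitutions gives center (1/24, 11/24), radius 1/84
input b6: applying the 2 nested substitutions gives center (0, 13/24), radius 1/84
input b2: applying the 3 nested substitutions gives center (-61/108, -61/108), radius 1/486
input b3: applying the 3 nested substitutions gives center (-121/216, -59/108), radius 1/486
input b1: applying the 2 nested substitutions gives center (-5/9, -4/9), radius 1/72
input b4: applying the 2 nested substitutions gives center (-4/9, -4/9), radius 1/63


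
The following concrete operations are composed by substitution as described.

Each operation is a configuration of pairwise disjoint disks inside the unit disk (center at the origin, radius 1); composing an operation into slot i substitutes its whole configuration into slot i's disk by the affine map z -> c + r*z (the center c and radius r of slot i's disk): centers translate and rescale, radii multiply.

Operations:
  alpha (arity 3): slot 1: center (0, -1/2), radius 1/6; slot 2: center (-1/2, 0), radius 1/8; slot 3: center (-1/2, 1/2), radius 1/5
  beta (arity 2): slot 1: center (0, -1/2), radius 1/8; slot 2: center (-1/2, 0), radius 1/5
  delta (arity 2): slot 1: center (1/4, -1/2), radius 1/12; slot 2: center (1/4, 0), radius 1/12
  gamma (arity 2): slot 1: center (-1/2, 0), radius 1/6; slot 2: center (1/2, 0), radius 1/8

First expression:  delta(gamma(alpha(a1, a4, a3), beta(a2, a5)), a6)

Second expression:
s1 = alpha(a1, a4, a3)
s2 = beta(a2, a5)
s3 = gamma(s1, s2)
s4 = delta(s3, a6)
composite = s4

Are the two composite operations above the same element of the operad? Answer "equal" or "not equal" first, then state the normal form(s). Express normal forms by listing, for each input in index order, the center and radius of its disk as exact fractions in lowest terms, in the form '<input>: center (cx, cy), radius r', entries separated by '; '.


equal; both compose to a1: center (5/24, -73/144), radius 1/432; a2: center (7/24, -97/192), radius 1/768; a3: center (29/144, -71/144), radius 1/360; a4: center (29/144, -1/2), radius 1/576; a5: center (55/192, -1/2), radius 1/480; a6: center (1/4, 0), radius 1/12


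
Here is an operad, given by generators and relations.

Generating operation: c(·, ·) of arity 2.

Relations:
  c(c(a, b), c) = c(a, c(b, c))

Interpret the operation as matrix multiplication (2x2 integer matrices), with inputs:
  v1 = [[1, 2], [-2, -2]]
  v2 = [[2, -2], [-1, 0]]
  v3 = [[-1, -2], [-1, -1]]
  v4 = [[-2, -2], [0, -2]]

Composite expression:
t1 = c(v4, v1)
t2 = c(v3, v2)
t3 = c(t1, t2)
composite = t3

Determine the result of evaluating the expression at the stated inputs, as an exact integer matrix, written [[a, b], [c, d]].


c(v4, v1) = [[2, 0], [4, 4]]
c(v3, v2) = [[0, 2], [-1, 2]]
c(c(v4, v1), c(v3, v2)) = [[0, 4], [-4, 16]]

[[0, 4], [-4, 16]]


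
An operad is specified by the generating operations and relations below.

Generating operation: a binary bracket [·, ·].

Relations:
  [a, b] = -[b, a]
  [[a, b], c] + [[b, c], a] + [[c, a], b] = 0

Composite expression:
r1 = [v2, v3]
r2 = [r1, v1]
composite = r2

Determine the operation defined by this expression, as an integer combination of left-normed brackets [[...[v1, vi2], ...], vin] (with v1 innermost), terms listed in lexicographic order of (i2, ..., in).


In the tensor algebra, words opening v1 carry the v1-anchored form.
Composite bracket: [[v2, v3], v1]
The bracket unfolds into 4 signed words via [a, b] = ab - ba (2^2 = 4).
Words beginning with v1 determine it all:
  from v1v2v3, sign -1: term -[[v1, v2], v3]
  from v1v3v2, sign +1: term +[[v1, v3], v2]

-[[v1, v2], v3] + [[v1, v3], v2]


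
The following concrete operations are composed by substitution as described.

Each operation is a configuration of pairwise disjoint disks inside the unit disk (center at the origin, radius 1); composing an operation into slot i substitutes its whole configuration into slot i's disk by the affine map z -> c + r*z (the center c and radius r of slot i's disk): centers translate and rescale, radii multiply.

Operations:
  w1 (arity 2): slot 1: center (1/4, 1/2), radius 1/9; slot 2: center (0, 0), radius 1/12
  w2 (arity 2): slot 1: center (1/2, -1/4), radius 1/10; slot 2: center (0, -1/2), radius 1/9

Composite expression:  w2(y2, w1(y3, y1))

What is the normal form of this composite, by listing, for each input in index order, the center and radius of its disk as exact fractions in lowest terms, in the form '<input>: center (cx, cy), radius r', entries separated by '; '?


y1: center (0, -1/2), radius 1/108; y2: center (1/2, -1/4), radius 1/10; y3: center (1/36, -4/9), radius 1/81

Follow each y-input down from w2: c' goes to c + r*c', radius to r*r'.
input y2: composing its 1 substitution step yields center (1/2, -1/4), radius 1/10
input y3: composing its 2 substitution steps yields center (1/36, -4/9), radius 1/81
input y1: composing its 2 substitution steps yields center (0, -1/2), radius 1/108


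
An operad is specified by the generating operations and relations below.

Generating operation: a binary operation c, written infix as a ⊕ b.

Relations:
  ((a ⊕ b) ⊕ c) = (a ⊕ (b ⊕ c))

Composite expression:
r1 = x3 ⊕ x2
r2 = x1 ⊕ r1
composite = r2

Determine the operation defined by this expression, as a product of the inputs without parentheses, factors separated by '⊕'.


Key point: c is associative — brackets drop, the x-order remains.
(x3 ⊕ x2) reduces to x3 ⊕ x2
(x1 ⊕ (x3 ⊕ x2)) reduces to x1 ⊕ x3 ⊕ x2

x1 ⊕ x3 ⊕ x2


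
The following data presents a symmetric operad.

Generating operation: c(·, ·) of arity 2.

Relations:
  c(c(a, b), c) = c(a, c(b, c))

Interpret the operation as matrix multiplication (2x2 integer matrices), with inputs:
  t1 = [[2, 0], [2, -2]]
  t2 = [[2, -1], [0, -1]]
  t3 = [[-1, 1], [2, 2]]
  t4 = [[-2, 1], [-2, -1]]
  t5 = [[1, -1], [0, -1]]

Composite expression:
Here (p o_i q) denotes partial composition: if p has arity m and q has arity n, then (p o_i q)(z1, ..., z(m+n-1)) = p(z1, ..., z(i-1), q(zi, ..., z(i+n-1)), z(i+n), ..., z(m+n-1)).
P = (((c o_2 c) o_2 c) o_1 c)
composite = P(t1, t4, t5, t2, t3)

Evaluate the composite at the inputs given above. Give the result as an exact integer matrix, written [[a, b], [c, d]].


c(t1, t4) = [[-4, 2], [0, 4]]
c(t5, t2) = [[2, 0], [0, 1]]
c(c(t5, t2), t3) = [[-2, 2], [2, 2]]
c(c(t1, t4), c(c(t5, t2), t3)) = [[12, -4], [8, 8]]

[[12, -4], [8, 8]]


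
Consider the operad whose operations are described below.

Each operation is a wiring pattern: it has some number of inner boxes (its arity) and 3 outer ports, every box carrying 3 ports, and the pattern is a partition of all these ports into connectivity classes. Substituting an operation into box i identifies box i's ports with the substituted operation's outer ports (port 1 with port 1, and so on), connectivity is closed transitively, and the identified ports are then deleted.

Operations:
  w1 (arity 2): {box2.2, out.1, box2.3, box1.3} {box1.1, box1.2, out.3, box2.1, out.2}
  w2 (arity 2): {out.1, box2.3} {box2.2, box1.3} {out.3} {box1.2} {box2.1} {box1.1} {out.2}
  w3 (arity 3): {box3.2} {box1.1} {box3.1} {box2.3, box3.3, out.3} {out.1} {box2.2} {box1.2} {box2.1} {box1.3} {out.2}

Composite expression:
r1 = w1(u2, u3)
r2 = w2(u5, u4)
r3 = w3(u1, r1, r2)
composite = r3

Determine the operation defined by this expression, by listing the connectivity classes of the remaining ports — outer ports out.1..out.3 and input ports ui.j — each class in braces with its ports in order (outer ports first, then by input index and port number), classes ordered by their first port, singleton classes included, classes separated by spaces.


{out.1} {out.2} {out.3, u2.1, u2.2, u3.1} {u1.1} {u1.2} {u1.3} {u2.3, u3.2, u3.3} {u4.1} {u4.2, u5.3} {u4.3} {u5.1} {u5.2}


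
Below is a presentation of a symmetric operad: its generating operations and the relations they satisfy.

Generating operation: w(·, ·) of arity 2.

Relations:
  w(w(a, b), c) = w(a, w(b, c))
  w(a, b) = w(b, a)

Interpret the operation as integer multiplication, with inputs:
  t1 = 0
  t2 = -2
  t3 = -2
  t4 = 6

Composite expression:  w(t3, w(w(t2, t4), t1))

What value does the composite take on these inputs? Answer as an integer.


0

w(t2, t4) = -12
w(w(t2, t4), t1) = 0
w(t3, w(w(t2, t4), t1)) = 0


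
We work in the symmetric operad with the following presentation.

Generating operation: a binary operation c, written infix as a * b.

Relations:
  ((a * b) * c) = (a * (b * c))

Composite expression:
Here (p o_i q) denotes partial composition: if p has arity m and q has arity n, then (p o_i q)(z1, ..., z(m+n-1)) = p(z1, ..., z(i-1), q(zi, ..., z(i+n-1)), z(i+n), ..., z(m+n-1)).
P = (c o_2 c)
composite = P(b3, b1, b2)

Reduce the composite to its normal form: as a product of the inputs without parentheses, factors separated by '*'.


All parenthesizations of c agree; list the b-inputs left to right.
(b1 * b2) spells out as b1 * b2
(b3 * (b1 * b2)) spells out as b3 * b1 * b2

b3 * b1 * b2


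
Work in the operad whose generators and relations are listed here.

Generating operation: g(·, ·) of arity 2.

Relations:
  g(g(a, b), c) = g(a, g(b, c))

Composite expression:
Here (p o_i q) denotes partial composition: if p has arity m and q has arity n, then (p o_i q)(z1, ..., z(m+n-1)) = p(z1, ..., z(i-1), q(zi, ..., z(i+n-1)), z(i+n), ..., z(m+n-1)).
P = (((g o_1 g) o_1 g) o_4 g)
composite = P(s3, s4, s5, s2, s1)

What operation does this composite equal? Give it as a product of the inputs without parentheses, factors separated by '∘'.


s3 ∘ s4 ∘ s5 ∘ s2 ∘ s1

Under associativity of g, the answer is the s's in reading order.
g(s3, s4) spells out as s3 ∘ s4
g(g(s3, s4), s5) spells out as s3 ∘ s4 ∘ s5
g(s2, s1) spells out as s2 ∘ s1
g(g(g(s3, s4), s5), g(s2, s1)) spells out as s3 ∘ s4 ∘ s5 ∘ s2 ∘ s1


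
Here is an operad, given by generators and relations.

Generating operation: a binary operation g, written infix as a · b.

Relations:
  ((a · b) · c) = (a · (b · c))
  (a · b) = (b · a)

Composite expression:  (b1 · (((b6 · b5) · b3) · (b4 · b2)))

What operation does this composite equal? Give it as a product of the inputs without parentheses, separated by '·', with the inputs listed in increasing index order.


b1 · b2 · b3 · b4 · b5 · b6

Key point: g commutes, so take the b-inputs in any fixed order.
(b6 · b5) flattens to b6 · b5
((b6 · b5) · b3) flattens to b6 · b5 · b3
(b4 · b2) flattens to b4 · b2
(((b6 · b5) · b3) · (b4 · b2)) flattens to b6 · b5 · b3 · b4 · b2
(b1 · (((b6 · b5) · b3) · (b4 · b2))) flattens to b1 · b6 · b5 · b3 · b4 · b2
the factors in increasing index order: b1 · b2 · b3 · b4 · b5 · b6


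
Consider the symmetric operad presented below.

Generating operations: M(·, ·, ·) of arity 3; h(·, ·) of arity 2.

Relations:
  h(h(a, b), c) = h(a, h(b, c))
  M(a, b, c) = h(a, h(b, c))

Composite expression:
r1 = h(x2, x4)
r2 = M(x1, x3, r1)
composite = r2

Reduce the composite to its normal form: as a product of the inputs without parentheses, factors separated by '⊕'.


All parenthesizations of M agree; list the x-inputs left to right.
h(x2, x4) reduces to x2 ⊕ x4
M(x1, x3, h(x2, x4)) reduces to x1 ⊕ x3 ⊕ x2 ⊕ x4

x1 ⊕ x3 ⊕ x2 ⊕ x4


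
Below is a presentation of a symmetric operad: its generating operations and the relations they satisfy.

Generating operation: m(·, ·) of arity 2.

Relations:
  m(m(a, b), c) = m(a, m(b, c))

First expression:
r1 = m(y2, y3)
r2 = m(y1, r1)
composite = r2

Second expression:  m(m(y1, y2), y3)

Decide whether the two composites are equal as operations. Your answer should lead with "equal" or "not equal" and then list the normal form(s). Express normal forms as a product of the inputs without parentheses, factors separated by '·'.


equal — both sides give y1 · y2 · y3

Normal form of the first expression: y1 · y2 · y3
Normal form of the second expression: y1 · y2 · y3
One common form — equal.


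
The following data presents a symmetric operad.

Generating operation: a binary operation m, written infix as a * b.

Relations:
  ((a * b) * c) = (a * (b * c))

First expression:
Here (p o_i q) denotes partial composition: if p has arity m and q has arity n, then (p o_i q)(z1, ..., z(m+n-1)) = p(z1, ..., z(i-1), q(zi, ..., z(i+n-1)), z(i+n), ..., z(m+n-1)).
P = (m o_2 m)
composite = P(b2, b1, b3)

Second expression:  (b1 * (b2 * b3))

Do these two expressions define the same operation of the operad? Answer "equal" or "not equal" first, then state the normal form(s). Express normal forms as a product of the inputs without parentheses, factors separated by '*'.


The first composite normalizes to b2 * b1 * b3
The second composite normalizes to b1 * b2 * b3
They disagree, so not equal.

not equal — first b2 * b1 * b3, second b1 * b2 * b3


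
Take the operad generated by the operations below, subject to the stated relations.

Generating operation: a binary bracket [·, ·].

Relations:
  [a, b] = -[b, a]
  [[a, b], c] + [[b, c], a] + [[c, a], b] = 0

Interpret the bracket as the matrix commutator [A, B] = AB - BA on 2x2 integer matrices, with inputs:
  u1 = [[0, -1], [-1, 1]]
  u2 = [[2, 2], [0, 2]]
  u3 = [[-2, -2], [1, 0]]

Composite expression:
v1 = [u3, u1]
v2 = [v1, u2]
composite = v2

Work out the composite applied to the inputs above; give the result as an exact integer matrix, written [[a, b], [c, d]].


[[6, 12], [0, -6]]

[u3, u1] = [[3, 0], [-3, -3]]
[[u3, u1], u2] = [[6, 12], [0, -6]]


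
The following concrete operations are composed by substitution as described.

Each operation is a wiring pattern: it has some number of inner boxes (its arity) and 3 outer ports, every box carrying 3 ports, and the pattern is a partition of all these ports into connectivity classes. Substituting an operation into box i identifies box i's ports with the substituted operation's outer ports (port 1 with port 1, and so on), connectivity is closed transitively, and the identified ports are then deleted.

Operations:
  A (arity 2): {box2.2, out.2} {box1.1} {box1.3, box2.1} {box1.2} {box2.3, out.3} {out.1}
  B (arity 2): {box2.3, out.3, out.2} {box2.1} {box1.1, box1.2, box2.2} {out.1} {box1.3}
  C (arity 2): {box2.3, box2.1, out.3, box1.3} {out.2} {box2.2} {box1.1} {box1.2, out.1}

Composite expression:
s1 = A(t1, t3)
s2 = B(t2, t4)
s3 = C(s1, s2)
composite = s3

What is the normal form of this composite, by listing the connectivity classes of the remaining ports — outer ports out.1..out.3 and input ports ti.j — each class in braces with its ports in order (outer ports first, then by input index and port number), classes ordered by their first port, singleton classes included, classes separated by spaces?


Reachability decides: close wires over C-identified ports.
after A, the pattern on (t1, t3) reads {out.1} {out.2, t3.2} {out.3, t3.3} {t1.1} {t1.2} {t1.3, t3.1} (out.j = its outer ports)
after B, the pattern on (t2, t4) reads {out.1} {out.2, out.3, t4.3} {t2.1, t2.2, t4.2} {t2.3} {t4.1} (out.j = its outer ports)
after C, the pattern on (t1, t3, t2, t4) reads {out.1, t3.2} {out.2} {out.3, t3.3, t4.3} {t1.1} {t1.2} {t1.3, t3.1} {t2.1, t2.2, t4.2} {t2.3} {t4.1} (out.j = its outer ports)

{out.1, t3.2} {out.2} {out.3, t3.3, t4.3} {t1.1} {t1.2} {t1.3, t3.1} {t2.1, t2.2, t4.2} {t2.3} {t4.1}


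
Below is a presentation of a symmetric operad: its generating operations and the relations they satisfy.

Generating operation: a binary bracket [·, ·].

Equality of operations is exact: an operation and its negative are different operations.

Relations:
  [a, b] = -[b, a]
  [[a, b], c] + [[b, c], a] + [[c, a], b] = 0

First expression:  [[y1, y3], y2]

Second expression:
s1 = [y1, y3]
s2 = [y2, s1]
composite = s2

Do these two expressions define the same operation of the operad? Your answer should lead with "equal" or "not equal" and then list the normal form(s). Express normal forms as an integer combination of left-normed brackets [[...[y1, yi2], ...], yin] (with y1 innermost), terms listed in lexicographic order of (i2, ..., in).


not equal; the first gives [[y1, y3], y2] and the second -[[y1, y3], y2]

Normal form of the first expression: [[y1, y3], y2]
Normal form of the second expression: -[[y1, y3], y2]
The normal forms differ: not equal.


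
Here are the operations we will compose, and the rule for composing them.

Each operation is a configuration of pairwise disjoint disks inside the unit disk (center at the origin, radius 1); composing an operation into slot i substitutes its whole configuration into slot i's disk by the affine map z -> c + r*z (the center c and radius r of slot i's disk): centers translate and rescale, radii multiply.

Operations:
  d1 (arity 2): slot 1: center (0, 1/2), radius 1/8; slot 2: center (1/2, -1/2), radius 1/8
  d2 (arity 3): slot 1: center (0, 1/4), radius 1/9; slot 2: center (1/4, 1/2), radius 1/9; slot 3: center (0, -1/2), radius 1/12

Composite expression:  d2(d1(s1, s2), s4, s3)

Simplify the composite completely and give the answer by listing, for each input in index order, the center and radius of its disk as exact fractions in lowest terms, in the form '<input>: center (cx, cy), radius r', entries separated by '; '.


Below d2, radii multiply path by path; the s-disk centers shift.
input s1: composing its 2 substitution steps yields center (0, 11/36), radius 1/72
input s2: composing its 2 substitution steps yields center (1/18, 7/36), radius 1/72
input s4: composing its 1 substitution step yields center (1/4, 1/2), radius 1/9
input s3: composing its 1 substitution step yields center (0, -1/2), radius 1/12

s1: center (0, 11/36), radius 1/72; s2: center (1/18, 7/36), radius 1/72; s3: center (0, -1/2), radius 1/12; s4: center (1/4, 1/2), radius 1/9


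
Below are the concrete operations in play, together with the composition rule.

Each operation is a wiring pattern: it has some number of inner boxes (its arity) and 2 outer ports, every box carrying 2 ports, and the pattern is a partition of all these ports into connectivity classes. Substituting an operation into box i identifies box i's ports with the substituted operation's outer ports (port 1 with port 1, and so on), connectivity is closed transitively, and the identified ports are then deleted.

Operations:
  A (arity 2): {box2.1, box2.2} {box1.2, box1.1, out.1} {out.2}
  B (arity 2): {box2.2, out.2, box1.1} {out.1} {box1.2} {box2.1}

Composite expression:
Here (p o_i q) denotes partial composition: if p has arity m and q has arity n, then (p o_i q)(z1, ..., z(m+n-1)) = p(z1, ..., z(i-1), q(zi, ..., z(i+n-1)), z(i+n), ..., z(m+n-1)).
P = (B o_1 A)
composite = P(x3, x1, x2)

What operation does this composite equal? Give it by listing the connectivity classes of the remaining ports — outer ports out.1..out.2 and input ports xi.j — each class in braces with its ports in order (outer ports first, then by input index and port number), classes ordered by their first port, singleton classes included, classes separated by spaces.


{out.1} {out.2, x2.2, x3.1, x3.2} {x1.1, x1.2} {x2.1}

After gluing at B, chains via deleted ports link the x-ports.
A over (x3, x1) gives {out.1, x3.1, x3.2} {out.2} {x1.1, x1.2}, out.j being that stage's outer ports
B over (x3, x1, x2) gives {out.1} {out.2, x2.2, x3.1, x3.2} {x1.1, x1.2} {x2.1}, out.j being that stage's outer ports


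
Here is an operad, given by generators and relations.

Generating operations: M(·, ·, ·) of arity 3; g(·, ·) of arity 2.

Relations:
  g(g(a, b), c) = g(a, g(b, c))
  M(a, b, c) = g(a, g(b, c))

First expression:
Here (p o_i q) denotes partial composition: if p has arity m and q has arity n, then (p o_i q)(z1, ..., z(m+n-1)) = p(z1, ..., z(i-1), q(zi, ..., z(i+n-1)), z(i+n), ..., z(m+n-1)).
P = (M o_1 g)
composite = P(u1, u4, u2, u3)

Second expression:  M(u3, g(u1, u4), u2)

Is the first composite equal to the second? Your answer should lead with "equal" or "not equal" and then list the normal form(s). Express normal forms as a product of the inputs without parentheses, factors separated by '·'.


Reducing the first expression gives u1 · u4 · u2 · u3
Reducing the second expression gives u3 · u1 · u4 · u2
Distinct normal forms: not equal.

not equal; first: u1 · u4 · u2 · u3; second: u3 · u1 · u4 · u2


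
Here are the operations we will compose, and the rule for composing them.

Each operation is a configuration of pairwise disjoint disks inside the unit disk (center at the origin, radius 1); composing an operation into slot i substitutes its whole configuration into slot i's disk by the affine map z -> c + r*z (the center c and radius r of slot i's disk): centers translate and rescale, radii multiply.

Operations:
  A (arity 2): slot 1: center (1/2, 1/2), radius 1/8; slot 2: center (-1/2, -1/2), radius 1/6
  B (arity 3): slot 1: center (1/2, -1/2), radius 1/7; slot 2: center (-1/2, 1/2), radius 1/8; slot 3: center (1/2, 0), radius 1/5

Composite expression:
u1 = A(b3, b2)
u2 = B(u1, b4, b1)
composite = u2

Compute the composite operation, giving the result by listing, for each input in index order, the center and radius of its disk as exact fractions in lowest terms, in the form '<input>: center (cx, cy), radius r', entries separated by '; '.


Follow each b-input down from B: c' goes to c + r*c', radius to r*r'.
input b3: applying the 2 nested substitutions gives center (4/7, -3/7), radius 1/56
input b2: applying the 2 nested substitutions gives center (3/7, -4/7), radius 1/42
input b4: applying the 1 nested substitution gives center (-1/2, 1/2), radius 1/8
input b1: applying the 1 nested substitution gives center (1/2, 0), radius 1/5

b1: center (1/2, 0), radius 1/5; b2: center (3/7, -4/7), radius 1/42; b3: center (4/7, -3/7), radius 1/56; b4: center (-1/2, 1/2), radius 1/8


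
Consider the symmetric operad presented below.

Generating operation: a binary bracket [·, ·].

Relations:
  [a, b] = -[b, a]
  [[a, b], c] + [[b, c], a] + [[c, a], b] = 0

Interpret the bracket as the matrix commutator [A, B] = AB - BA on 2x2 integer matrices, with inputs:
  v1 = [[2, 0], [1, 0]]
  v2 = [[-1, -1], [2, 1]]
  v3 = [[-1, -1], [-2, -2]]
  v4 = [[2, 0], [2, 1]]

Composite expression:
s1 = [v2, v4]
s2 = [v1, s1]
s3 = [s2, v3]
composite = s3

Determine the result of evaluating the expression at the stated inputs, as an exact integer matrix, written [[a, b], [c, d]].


[[-20, 0], [-20, 20]]

[v2, v4] = [[-2, 1], [6, 2]]
[v1, [v2, v4]] = [[-1, 2], [-16, 1]]
[[v1, [v2, v4]], v3] = [[-20, 0], [-20, 20]]


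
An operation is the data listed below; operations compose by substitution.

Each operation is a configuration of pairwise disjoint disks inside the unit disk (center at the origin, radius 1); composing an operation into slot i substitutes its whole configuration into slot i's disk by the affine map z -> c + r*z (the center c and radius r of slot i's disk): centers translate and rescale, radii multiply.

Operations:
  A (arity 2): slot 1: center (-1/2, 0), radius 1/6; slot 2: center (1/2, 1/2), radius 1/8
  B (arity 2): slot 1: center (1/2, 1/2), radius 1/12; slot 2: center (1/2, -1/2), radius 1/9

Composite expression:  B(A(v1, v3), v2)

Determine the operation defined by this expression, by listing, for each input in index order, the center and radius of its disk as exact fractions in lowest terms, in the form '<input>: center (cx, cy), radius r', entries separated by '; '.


v1: center (11/24, 1/2), radius 1/72; v2: center (1/2, -1/2), radius 1/9; v3: center (13/24, 13/24), radius 1/96

Nesting under B composes maps z -> c + r*z down each v-path.
tracing v1 down its 2-map path: center (11/24, 1/2), radius 1/72
tracing v3 down its 2-map path: center (13/24, 13/24), radius 1/96
tracing v2 down its 1-map path: center (1/2, -1/2), radius 1/9


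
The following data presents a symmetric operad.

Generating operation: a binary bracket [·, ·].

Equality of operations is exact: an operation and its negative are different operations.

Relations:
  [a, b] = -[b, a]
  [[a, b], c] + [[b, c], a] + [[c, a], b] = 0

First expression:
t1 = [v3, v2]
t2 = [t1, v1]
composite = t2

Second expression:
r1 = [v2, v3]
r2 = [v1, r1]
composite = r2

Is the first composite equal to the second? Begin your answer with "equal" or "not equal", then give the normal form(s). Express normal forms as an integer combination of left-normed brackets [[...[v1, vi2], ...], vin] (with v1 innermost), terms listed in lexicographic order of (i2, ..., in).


equal — both sides give [[v1, v2], v3] - [[v1, v3], v2]

In normal form, the first expression is [[v1, v2], v3] - [[v1, v3], v2]
In normal form, the second expression is [[v1, v2], v3] - [[v1, v3], v2]
The forms coincide; equal.


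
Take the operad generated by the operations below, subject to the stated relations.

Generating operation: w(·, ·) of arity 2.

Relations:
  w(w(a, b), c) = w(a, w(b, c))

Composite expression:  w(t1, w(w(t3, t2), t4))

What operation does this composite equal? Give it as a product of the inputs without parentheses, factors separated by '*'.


Key point: w is associative — brackets drop, the t-order remains.
w(t3, t2) spells out as t3 * t2
w(w(t3, t2), t4) spells out as t3 * t2 * t4
w(t1, w(w(t3, t2), t4)) spells out as t1 * t3 * t2 * t4

t1 * t3 * t2 * t4


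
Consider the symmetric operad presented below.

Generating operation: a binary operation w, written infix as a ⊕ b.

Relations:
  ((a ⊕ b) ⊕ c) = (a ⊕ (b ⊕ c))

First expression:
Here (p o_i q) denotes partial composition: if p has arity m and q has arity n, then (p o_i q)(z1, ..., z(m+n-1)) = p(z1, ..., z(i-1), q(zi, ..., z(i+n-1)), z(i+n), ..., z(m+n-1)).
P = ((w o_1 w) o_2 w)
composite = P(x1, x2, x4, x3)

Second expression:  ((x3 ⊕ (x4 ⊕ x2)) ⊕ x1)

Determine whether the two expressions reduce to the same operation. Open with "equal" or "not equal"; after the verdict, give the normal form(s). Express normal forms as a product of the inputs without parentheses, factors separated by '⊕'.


not equal; first: x1 ⊕ x2 ⊕ x4 ⊕ x3; second: x3 ⊕ x4 ⊕ x2 ⊕ x1

The first composite normalizes to x1 ⊕ x2 ⊕ x4 ⊕ x3
The second composite normalizes to x3 ⊕ x4 ⊕ x2 ⊕ x1
Distinct normal forms: not equal.


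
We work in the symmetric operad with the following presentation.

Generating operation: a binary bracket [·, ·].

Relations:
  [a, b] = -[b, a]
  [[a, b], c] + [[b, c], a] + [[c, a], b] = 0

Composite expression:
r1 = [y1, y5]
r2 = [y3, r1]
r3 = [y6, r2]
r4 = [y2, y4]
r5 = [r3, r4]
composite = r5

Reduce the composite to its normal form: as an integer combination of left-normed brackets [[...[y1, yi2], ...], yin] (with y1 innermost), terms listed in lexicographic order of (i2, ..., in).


[[[[[y1, y5], y3], y6], y2], y4] - [[[[[y1, y5], y3], y6], y4], y2]

In the tensor algebra, words opening y1 carry the y1-anchored form.
Composite bracket: [[y6, [y3, [y1, y5]]], [y2, y4]]
Under [a, b] = ab - ba we get 32 signed associative words (2^5 = 32).
Keep just the words that open with y1:
  y1y5y3y6y2y4 appears with sign +1, giving the term +[[[[[y1, y5], y3], y6], y2], y4]
  y1y5y3y6y4y2 appears with sign -1, giving the term -[[[[[y1, y5], y3], y6], y4], y2]


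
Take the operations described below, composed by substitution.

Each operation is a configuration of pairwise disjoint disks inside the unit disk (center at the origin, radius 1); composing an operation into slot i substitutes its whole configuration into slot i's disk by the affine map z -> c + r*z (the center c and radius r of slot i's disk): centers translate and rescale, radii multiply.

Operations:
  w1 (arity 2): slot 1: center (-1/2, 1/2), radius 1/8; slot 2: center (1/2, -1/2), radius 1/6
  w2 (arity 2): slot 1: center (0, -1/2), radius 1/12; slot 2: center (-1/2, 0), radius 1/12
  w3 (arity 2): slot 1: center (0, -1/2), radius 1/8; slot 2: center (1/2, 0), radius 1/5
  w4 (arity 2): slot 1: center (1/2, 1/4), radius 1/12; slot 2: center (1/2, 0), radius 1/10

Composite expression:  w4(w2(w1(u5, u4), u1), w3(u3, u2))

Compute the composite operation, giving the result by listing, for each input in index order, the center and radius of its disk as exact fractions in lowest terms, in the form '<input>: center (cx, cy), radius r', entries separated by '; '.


u1: center (11/24, 1/4), radius 1/144; u2: center (11/20, 0), radius 1/50; u3: center (1/2, -1/20), radius 1/80; u4: center (145/288, 59/288), radius 1/864; u5: center (143/288, 61/288), radius 1/1152

Each u-disk chains the slot maps above it in w4; radii multiply.
u5: after 3 affine steps, its disk has center (143/288, 61/288), radius 1/1152
u4: after 3 affine steps, its disk has center (145/288, 59/288), radius 1/864
u1: after 2 affine steps, its disk has center (11/24, 1/4), radius 1/144
u3: after 2 affine steps, its disk has center (1/2, -1/20), radius 1/80
u2: after 2 affine steps, its disk has center (11/20, 0), radius 1/50
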